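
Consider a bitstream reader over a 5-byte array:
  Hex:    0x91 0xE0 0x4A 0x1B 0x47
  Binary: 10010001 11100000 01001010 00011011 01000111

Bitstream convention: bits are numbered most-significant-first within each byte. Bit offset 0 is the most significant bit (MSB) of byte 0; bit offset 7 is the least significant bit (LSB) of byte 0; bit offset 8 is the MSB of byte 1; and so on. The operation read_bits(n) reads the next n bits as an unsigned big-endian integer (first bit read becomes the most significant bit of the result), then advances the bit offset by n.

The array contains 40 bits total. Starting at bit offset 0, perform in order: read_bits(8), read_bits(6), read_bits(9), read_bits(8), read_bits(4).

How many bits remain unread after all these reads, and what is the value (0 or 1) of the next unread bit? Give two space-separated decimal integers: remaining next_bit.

Read 1: bits[0:8] width=8 -> value=145 (bin 10010001); offset now 8 = byte 1 bit 0; 32 bits remain
Read 2: bits[8:14] width=6 -> value=56 (bin 111000); offset now 14 = byte 1 bit 6; 26 bits remain
Read 3: bits[14:23] width=9 -> value=37 (bin 000100101); offset now 23 = byte 2 bit 7; 17 bits remain
Read 4: bits[23:31] width=8 -> value=13 (bin 00001101); offset now 31 = byte 3 bit 7; 9 bits remain
Read 5: bits[31:35] width=4 -> value=10 (bin 1010); offset now 35 = byte 4 bit 3; 5 bits remain

Answer: 5 0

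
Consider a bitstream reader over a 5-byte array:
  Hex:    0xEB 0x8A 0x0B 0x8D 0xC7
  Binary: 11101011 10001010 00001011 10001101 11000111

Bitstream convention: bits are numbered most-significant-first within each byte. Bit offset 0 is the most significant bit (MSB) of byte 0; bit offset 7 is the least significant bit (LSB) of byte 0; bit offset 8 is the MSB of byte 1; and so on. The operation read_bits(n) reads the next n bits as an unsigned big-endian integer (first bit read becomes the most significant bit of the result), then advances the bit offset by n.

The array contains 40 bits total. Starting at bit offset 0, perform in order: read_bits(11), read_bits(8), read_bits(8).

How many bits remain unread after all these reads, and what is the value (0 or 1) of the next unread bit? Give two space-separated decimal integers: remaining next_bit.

Read 1: bits[0:11] width=11 -> value=1884 (bin 11101011100); offset now 11 = byte 1 bit 3; 29 bits remain
Read 2: bits[11:19] width=8 -> value=80 (bin 01010000); offset now 19 = byte 2 bit 3; 21 bits remain
Read 3: bits[19:27] width=8 -> value=92 (bin 01011100); offset now 27 = byte 3 bit 3; 13 bits remain

Answer: 13 0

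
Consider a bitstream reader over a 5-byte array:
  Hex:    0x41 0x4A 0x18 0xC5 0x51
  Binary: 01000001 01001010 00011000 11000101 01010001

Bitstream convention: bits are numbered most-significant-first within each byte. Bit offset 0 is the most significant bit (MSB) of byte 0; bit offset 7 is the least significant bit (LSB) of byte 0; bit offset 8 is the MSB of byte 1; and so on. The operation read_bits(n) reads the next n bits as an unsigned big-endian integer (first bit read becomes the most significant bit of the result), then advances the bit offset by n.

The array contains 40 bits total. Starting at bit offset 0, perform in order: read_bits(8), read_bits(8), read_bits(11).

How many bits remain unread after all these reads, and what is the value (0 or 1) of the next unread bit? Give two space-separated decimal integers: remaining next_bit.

Answer: 13 0

Derivation:
Read 1: bits[0:8] width=8 -> value=65 (bin 01000001); offset now 8 = byte 1 bit 0; 32 bits remain
Read 2: bits[8:16] width=8 -> value=74 (bin 01001010); offset now 16 = byte 2 bit 0; 24 bits remain
Read 3: bits[16:27] width=11 -> value=198 (bin 00011000110); offset now 27 = byte 3 bit 3; 13 bits remain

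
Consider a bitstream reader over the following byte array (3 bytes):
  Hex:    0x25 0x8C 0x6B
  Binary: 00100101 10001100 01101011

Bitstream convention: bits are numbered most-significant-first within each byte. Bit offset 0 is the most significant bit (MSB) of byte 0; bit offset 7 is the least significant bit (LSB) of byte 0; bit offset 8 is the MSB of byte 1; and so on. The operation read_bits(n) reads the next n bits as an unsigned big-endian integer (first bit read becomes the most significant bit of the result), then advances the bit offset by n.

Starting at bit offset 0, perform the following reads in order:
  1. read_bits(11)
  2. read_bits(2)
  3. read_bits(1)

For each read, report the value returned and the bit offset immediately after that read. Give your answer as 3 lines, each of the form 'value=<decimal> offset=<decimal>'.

Read 1: bits[0:11] width=11 -> value=300 (bin 00100101100); offset now 11 = byte 1 bit 3; 13 bits remain
Read 2: bits[11:13] width=2 -> value=1 (bin 01); offset now 13 = byte 1 bit 5; 11 bits remain
Read 3: bits[13:14] width=1 -> value=1 (bin 1); offset now 14 = byte 1 bit 6; 10 bits remain

Answer: value=300 offset=11
value=1 offset=13
value=1 offset=14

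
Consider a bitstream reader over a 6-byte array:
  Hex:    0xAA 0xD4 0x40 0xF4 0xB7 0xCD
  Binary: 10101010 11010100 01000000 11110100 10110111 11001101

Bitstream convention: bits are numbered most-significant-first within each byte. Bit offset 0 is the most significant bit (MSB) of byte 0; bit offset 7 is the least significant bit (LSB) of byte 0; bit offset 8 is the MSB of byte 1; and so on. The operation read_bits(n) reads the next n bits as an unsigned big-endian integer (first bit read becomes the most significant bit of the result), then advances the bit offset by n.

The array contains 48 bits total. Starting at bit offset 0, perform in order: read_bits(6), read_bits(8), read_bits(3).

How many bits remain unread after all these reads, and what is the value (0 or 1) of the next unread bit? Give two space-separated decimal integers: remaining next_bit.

Answer: 31 1

Derivation:
Read 1: bits[0:6] width=6 -> value=42 (bin 101010); offset now 6 = byte 0 bit 6; 42 bits remain
Read 2: bits[6:14] width=8 -> value=181 (bin 10110101); offset now 14 = byte 1 bit 6; 34 bits remain
Read 3: bits[14:17] width=3 -> value=0 (bin 000); offset now 17 = byte 2 bit 1; 31 bits remain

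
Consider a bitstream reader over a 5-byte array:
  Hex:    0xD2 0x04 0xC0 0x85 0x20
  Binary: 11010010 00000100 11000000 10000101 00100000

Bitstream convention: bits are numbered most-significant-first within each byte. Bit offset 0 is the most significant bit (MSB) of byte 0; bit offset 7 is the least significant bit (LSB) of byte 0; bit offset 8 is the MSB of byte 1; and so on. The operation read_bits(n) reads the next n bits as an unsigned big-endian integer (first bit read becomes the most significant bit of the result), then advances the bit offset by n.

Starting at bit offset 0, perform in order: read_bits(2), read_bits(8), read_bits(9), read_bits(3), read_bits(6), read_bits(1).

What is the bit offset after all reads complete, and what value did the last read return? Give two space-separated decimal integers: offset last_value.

Answer: 29 0

Derivation:
Read 1: bits[0:2] width=2 -> value=3 (bin 11); offset now 2 = byte 0 bit 2; 38 bits remain
Read 2: bits[2:10] width=8 -> value=72 (bin 01001000); offset now 10 = byte 1 bit 2; 30 bits remain
Read 3: bits[10:19] width=9 -> value=38 (bin 000100110); offset now 19 = byte 2 bit 3; 21 bits remain
Read 4: bits[19:22] width=3 -> value=0 (bin 000); offset now 22 = byte 2 bit 6; 18 bits remain
Read 5: bits[22:28] width=6 -> value=8 (bin 001000); offset now 28 = byte 3 bit 4; 12 bits remain
Read 6: bits[28:29] width=1 -> value=0 (bin 0); offset now 29 = byte 3 bit 5; 11 bits remain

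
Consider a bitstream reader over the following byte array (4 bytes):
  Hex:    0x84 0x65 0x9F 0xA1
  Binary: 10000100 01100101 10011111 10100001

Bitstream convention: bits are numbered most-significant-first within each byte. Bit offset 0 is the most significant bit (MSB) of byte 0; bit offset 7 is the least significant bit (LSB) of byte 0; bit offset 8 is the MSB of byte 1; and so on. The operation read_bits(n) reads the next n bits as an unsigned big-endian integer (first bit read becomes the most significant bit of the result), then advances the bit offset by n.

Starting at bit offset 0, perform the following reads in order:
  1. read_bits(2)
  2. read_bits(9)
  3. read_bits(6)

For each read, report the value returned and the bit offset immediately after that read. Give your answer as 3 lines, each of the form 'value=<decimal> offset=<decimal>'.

Answer: value=2 offset=2
value=35 offset=11
value=11 offset=17

Derivation:
Read 1: bits[0:2] width=2 -> value=2 (bin 10); offset now 2 = byte 0 bit 2; 30 bits remain
Read 2: bits[2:11] width=9 -> value=35 (bin 000100011); offset now 11 = byte 1 bit 3; 21 bits remain
Read 3: bits[11:17] width=6 -> value=11 (bin 001011); offset now 17 = byte 2 bit 1; 15 bits remain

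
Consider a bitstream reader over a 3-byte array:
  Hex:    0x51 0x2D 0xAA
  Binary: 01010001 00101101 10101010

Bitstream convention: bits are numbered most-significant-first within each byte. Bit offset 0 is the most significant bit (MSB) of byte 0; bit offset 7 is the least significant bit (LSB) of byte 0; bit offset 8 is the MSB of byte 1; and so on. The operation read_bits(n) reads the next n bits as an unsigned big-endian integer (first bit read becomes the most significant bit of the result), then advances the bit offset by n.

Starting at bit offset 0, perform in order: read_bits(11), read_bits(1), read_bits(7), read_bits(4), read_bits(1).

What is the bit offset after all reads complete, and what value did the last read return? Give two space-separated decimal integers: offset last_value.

Read 1: bits[0:11] width=11 -> value=649 (bin 01010001001); offset now 11 = byte 1 bit 3; 13 bits remain
Read 2: bits[11:12] width=1 -> value=0 (bin 0); offset now 12 = byte 1 bit 4; 12 bits remain
Read 3: bits[12:19] width=7 -> value=109 (bin 1101101); offset now 19 = byte 2 bit 3; 5 bits remain
Read 4: bits[19:23] width=4 -> value=5 (bin 0101); offset now 23 = byte 2 bit 7; 1 bits remain
Read 5: bits[23:24] width=1 -> value=0 (bin 0); offset now 24 = byte 3 bit 0; 0 bits remain

Answer: 24 0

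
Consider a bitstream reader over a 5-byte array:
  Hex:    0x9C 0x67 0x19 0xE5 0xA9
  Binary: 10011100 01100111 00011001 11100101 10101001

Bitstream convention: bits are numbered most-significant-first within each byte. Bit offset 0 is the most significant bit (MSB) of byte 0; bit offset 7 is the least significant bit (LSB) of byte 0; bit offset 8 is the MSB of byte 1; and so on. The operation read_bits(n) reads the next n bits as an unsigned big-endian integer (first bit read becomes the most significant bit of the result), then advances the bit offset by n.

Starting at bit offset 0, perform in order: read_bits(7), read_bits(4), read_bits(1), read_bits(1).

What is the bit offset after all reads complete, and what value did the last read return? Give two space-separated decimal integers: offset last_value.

Read 1: bits[0:7] width=7 -> value=78 (bin 1001110); offset now 7 = byte 0 bit 7; 33 bits remain
Read 2: bits[7:11] width=4 -> value=3 (bin 0011); offset now 11 = byte 1 bit 3; 29 bits remain
Read 3: bits[11:12] width=1 -> value=0 (bin 0); offset now 12 = byte 1 bit 4; 28 bits remain
Read 4: bits[12:13] width=1 -> value=0 (bin 0); offset now 13 = byte 1 bit 5; 27 bits remain

Answer: 13 0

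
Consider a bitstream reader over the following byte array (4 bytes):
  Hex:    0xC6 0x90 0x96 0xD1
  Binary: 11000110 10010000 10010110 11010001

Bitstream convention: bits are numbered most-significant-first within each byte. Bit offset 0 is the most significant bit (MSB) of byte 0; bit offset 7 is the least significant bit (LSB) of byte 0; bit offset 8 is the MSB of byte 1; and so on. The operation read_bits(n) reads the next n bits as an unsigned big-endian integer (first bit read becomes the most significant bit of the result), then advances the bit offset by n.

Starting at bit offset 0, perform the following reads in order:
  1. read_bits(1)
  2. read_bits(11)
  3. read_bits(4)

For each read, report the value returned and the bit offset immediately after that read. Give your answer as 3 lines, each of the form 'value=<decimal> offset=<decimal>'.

Answer: value=1 offset=1
value=1129 offset=12
value=0 offset=16

Derivation:
Read 1: bits[0:1] width=1 -> value=1 (bin 1); offset now 1 = byte 0 bit 1; 31 bits remain
Read 2: bits[1:12] width=11 -> value=1129 (bin 10001101001); offset now 12 = byte 1 bit 4; 20 bits remain
Read 3: bits[12:16] width=4 -> value=0 (bin 0000); offset now 16 = byte 2 bit 0; 16 bits remain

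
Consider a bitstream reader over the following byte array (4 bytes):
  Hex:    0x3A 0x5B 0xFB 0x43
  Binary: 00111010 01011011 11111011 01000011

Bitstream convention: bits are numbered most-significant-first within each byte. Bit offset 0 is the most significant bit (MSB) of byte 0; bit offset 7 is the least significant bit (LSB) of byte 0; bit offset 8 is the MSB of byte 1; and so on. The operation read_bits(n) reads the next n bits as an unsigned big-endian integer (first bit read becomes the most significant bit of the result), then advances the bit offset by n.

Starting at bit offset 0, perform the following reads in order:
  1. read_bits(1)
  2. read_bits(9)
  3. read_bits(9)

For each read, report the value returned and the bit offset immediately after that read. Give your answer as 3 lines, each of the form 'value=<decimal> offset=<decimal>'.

Answer: value=0 offset=1
value=233 offset=10
value=223 offset=19

Derivation:
Read 1: bits[0:1] width=1 -> value=0 (bin 0); offset now 1 = byte 0 bit 1; 31 bits remain
Read 2: bits[1:10] width=9 -> value=233 (bin 011101001); offset now 10 = byte 1 bit 2; 22 bits remain
Read 3: bits[10:19] width=9 -> value=223 (bin 011011111); offset now 19 = byte 2 bit 3; 13 bits remain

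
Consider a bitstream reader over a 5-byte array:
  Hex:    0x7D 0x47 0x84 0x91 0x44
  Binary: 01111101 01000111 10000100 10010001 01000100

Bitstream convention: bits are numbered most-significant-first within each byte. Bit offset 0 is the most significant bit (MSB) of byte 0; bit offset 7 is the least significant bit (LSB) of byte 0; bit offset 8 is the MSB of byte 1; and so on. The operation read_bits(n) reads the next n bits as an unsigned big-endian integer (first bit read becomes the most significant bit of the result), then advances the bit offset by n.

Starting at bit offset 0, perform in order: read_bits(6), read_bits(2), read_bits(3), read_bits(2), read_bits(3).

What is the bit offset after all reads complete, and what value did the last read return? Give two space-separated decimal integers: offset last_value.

Answer: 16 7

Derivation:
Read 1: bits[0:6] width=6 -> value=31 (bin 011111); offset now 6 = byte 0 bit 6; 34 bits remain
Read 2: bits[6:8] width=2 -> value=1 (bin 01); offset now 8 = byte 1 bit 0; 32 bits remain
Read 3: bits[8:11] width=3 -> value=2 (bin 010); offset now 11 = byte 1 bit 3; 29 bits remain
Read 4: bits[11:13] width=2 -> value=0 (bin 00); offset now 13 = byte 1 bit 5; 27 bits remain
Read 5: bits[13:16] width=3 -> value=7 (bin 111); offset now 16 = byte 2 bit 0; 24 bits remain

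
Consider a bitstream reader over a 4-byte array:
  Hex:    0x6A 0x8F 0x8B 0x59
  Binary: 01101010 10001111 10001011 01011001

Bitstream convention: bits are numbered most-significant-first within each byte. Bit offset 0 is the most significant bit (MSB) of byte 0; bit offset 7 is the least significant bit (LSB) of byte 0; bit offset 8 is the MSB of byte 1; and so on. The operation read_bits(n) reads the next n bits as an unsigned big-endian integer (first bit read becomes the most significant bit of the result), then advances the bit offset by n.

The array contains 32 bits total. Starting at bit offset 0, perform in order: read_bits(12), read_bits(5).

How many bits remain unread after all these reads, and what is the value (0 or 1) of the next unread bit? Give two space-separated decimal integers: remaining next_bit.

Answer: 15 0

Derivation:
Read 1: bits[0:12] width=12 -> value=1704 (bin 011010101000); offset now 12 = byte 1 bit 4; 20 bits remain
Read 2: bits[12:17] width=5 -> value=31 (bin 11111); offset now 17 = byte 2 bit 1; 15 bits remain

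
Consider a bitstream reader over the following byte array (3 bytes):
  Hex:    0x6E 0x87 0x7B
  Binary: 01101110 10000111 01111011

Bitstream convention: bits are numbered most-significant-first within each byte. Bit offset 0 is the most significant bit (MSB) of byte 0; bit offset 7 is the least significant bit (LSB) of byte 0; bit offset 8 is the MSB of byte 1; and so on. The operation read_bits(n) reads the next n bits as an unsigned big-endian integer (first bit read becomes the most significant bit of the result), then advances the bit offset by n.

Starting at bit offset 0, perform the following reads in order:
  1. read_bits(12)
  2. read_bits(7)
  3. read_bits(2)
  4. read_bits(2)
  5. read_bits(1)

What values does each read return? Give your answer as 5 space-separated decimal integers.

Answer: 1768 59 3 1 1

Derivation:
Read 1: bits[0:12] width=12 -> value=1768 (bin 011011101000); offset now 12 = byte 1 bit 4; 12 bits remain
Read 2: bits[12:19] width=7 -> value=59 (bin 0111011); offset now 19 = byte 2 bit 3; 5 bits remain
Read 3: bits[19:21] width=2 -> value=3 (bin 11); offset now 21 = byte 2 bit 5; 3 bits remain
Read 4: bits[21:23] width=2 -> value=1 (bin 01); offset now 23 = byte 2 bit 7; 1 bits remain
Read 5: bits[23:24] width=1 -> value=1 (bin 1); offset now 24 = byte 3 bit 0; 0 bits remain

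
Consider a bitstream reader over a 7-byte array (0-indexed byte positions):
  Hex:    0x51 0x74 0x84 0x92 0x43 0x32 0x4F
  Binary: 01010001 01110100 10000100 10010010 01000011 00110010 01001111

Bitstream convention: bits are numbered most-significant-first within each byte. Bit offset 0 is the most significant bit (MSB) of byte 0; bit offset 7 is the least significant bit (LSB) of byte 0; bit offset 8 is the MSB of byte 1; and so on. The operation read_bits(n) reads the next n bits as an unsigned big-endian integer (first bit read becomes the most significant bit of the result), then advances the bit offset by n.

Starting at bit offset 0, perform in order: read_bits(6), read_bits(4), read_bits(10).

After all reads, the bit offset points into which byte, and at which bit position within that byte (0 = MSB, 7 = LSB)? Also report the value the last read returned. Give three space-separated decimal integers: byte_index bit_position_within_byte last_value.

Read 1: bits[0:6] width=6 -> value=20 (bin 010100); offset now 6 = byte 0 bit 6; 50 bits remain
Read 2: bits[6:10] width=4 -> value=5 (bin 0101); offset now 10 = byte 1 bit 2; 46 bits remain
Read 3: bits[10:20] width=10 -> value=840 (bin 1101001000); offset now 20 = byte 2 bit 4; 36 bits remain

Answer: 2 4 840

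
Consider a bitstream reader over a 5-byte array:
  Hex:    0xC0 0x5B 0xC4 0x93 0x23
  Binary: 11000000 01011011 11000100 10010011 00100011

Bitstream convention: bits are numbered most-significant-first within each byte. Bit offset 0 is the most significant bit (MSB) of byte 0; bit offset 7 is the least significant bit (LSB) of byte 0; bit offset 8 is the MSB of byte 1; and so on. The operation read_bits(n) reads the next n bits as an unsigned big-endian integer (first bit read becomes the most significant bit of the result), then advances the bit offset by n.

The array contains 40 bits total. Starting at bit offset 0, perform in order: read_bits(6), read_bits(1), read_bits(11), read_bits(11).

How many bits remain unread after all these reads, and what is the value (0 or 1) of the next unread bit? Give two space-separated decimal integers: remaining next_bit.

Answer: 11 0

Derivation:
Read 1: bits[0:6] width=6 -> value=48 (bin 110000); offset now 6 = byte 0 bit 6; 34 bits remain
Read 2: bits[6:7] width=1 -> value=0 (bin 0); offset now 7 = byte 0 bit 7; 33 bits remain
Read 3: bits[7:18] width=11 -> value=367 (bin 00101101111); offset now 18 = byte 2 bit 2; 22 bits remain
Read 4: bits[18:29] width=11 -> value=146 (bin 00010010010); offset now 29 = byte 3 bit 5; 11 bits remain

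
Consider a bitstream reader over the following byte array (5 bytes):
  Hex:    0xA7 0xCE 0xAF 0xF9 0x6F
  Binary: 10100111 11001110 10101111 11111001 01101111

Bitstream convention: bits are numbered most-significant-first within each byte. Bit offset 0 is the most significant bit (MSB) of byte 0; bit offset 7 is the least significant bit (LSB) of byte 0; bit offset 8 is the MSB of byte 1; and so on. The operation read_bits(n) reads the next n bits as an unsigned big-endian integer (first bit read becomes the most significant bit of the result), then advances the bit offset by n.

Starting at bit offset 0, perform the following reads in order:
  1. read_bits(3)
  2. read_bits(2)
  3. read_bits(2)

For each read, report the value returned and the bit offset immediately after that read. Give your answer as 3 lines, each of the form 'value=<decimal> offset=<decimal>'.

Answer: value=5 offset=3
value=0 offset=5
value=3 offset=7

Derivation:
Read 1: bits[0:3] width=3 -> value=5 (bin 101); offset now 3 = byte 0 bit 3; 37 bits remain
Read 2: bits[3:5] width=2 -> value=0 (bin 00); offset now 5 = byte 0 bit 5; 35 bits remain
Read 3: bits[5:7] width=2 -> value=3 (bin 11); offset now 7 = byte 0 bit 7; 33 bits remain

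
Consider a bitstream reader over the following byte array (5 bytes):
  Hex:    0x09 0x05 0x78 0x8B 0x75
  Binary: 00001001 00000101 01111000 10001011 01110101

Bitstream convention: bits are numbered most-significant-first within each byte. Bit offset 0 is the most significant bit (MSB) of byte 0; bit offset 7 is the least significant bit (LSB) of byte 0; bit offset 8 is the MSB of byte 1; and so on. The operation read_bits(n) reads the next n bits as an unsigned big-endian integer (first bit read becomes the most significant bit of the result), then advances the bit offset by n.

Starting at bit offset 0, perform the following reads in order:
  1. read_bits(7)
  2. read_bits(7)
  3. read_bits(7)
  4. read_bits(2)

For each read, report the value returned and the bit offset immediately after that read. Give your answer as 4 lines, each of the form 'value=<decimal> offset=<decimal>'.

Answer: value=4 offset=7
value=65 offset=14
value=47 offset=21
value=0 offset=23

Derivation:
Read 1: bits[0:7] width=7 -> value=4 (bin 0000100); offset now 7 = byte 0 bit 7; 33 bits remain
Read 2: bits[7:14] width=7 -> value=65 (bin 1000001); offset now 14 = byte 1 bit 6; 26 bits remain
Read 3: bits[14:21] width=7 -> value=47 (bin 0101111); offset now 21 = byte 2 bit 5; 19 bits remain
Read 4: bits[21:23] width=2 -> value=0 (bin 00); offset now 23 = byte 2 bit 7; 17 bits remain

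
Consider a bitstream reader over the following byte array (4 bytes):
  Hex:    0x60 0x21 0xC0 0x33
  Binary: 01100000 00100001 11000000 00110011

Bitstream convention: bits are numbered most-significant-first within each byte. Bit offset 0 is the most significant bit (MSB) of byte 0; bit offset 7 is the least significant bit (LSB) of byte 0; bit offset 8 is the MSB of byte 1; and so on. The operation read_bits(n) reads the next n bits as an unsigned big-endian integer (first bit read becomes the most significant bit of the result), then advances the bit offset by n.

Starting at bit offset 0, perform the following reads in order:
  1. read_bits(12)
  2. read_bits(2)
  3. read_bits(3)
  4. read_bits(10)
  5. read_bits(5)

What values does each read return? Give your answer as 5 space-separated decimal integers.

Read 1: bits[0:12] width=12 -> value=1538 (bin 011000000010); offset now 12 = byte 1 bit 4; 20 bits remain
Read 2: bits[12:14] width=2 -> value=0 (bin 00); offset now 14 = byte 1 bit 6; 18 bits remain
Read 3: bits[14:17] width=3 -> value=3 (bin 011); offset now 17 = byte 2 bit 1; 15 bits remain
Read 4: bits[17:27] width=10 -> value=513 (bin 1000000001); offset now 27 = byte 3 bit 3; 5 bits remain
Read 5: bits[27:32] width=5 -> value=19 (bin 10011); offset now 32 = byte 4 bit 0; 0 bits remain

Answer: 1538 0 3 513 19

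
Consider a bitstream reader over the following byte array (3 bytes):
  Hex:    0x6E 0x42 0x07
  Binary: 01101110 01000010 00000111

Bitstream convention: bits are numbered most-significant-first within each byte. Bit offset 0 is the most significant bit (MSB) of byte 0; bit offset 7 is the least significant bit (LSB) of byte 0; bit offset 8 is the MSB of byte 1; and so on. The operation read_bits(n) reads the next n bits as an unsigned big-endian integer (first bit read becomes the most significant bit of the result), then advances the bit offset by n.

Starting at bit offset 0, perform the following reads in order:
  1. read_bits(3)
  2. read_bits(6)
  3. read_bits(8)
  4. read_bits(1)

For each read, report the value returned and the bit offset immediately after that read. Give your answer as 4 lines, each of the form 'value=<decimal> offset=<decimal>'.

Answer: value=3 offset=3
value=28 offset=9
value=132 offset=17
value=0 offset=18

Derivation:
Read 1: bits[0:3] width=3 -> value=3 (bin 011); offset now 3 = byte 0 bit 3; 21 bits remain
Read 2: bits[3:9] width=6 -> value=28 (bin 011100); offset now 9 = byte 1 bit 1; 15 bits remain
Read 3: bits[9:17] width=8 -> value=132 (bin 10000100); offset now 17 = byte 2 bit 1; 7 bits remain
Read 4: bits[17:18] width=1 -> value=0 (bin 0); offset now 18 = byte 2 bit 2; 6 bits remain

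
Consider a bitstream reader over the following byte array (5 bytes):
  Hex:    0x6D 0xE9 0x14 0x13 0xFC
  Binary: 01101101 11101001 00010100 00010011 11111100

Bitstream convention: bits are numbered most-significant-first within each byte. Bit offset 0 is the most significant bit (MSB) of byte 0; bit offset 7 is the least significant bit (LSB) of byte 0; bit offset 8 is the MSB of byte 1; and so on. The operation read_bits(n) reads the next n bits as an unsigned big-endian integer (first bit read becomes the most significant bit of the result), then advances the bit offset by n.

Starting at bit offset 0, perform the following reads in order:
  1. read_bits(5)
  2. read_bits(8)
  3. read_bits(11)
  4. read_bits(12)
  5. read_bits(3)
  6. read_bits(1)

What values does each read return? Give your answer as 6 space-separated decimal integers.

Read 1: bits[0:5] width=5 -> value=13 (bin 01101); offset now 5 = byte 0 bit 5; 35 bits remain
Read 2: bits[5:13] width=8 -> value=189 (bin 10111101); offset now 13 = byte 1 bit 5; 27 bits remain
Read 3: bits[13:24] width=11 -> value=276 (bin 00100010100); offset now 24 = byte 3 bit 0; 16 bits remain
Read 4: bits[24:36] width=12 -> value=319 (bin 000100111111); offset now 36 = byte 4 bit 4; 4 bits remain
Read 5: bits[36:39] width=3 -> value=6 (bin 110); offset now 39 = byte 4 bit 7; 1 bits remain
Read 6: bits[39:40] width=1 -> value=0 (bin 0); offset now 40 = byte 5 bit 0; 0 bits remain

Answer: 13 189 276 319 6 0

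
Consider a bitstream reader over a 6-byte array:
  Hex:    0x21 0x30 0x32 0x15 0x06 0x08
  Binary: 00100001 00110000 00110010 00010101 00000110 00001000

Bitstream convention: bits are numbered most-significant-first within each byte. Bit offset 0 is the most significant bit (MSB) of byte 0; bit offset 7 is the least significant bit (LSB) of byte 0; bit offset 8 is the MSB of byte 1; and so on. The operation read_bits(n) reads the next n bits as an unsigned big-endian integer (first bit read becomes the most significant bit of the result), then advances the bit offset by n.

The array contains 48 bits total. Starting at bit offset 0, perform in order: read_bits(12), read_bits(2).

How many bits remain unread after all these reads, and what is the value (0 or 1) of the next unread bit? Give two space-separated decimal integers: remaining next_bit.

Answer: 34 0

Derivation:
Read 1: bits[0:12] width=12 -> value=531 (bin 001000010011); offset now 12 = byte 1 bit 4; 36 bits remain
Read 2: bits[12:14] width=2 -> value=0 (bin 00); offset now 14 = byte 1 bit 6; 34 bits remain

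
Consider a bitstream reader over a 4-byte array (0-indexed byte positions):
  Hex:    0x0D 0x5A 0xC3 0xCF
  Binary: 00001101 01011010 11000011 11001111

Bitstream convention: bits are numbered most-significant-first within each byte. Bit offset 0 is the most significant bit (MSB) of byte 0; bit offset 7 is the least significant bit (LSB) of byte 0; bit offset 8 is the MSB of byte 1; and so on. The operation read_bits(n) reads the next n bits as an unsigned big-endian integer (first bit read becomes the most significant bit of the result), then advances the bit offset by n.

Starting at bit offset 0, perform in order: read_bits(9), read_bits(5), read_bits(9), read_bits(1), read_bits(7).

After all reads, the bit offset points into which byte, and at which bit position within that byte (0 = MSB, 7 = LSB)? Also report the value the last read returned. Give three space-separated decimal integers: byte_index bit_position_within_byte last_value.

Read 1: bits[0:9] width=9 -> value=26 (bin 000011010); offset now 9 = byte 1 bit 1; 23 bits remain
Read 2: bits[9:14] width=5 -> value=22 (bin 10110); offset now 14 = byte 1 bit 6; 18 bits remain
Read 3: bits[14:23] width=9 -> value=353 (bin 101100001); offset now 23 = byte 2 bit 7; 9 bits remain
Read 4: bits[23:24] width=1 -> value=1 (bin 1); offset now 24 = byte 3 bit 0; 8 bits remain
Read 5: bits[24:31] width=7 -> value=103 (bin 1100111); offset now 31 = byte 3 bit 7; 1 bits remain

Answer: 3 7 103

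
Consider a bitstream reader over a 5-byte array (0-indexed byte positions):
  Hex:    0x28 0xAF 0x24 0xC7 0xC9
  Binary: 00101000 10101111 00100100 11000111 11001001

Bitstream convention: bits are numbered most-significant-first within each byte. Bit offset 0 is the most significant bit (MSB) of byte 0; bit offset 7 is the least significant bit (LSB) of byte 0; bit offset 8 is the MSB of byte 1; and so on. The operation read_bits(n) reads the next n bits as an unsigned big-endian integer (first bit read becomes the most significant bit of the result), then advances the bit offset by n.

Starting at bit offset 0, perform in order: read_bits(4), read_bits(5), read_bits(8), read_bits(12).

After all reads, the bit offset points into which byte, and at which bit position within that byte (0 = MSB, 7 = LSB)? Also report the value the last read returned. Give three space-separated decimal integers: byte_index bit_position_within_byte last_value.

Answer: 3 5 1176

Derivation:
Read 1: bits[0:4] width=4 -> value=2 (bin 0010); offset now 4 = byte 0 bit 4; 36 bits remain
Read 2: bits[4:9] width=5 -> value=17 (bin 10001); offset now 9 = byte 1 bit 1; 31 bits remain
Read 3: bits[9:17] width=8 -> value=94 (bin 01011110); offset now 17 = byte 2 bit 1; 23 bits remain
Read 4: bits[17:29] width=12 -> value=1176 (bin 010010011000); offset now 29 = byte 3 bit 5; 11 bits remain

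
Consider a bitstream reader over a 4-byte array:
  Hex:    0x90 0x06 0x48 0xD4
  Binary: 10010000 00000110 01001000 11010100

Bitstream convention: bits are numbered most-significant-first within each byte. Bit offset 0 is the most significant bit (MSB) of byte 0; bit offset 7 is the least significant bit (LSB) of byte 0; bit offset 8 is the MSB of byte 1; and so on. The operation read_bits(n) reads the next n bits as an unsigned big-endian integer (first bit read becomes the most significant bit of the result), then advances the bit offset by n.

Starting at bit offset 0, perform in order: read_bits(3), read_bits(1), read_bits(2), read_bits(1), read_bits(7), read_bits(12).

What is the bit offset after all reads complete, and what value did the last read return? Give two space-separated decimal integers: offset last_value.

Read 1: bits[0:3] width=3 -> value=4 (bin 100); offset now 3 = byte 0 bit 3; 29 bits remain
Read 2: bits[3:4] width=1 -> value=1 (bin 1); offset now 4 = byte 0 bit 4; 28 bits remain
Read 3: bits[4:6] width=2 -> value=0 (bin 00); offset now 6 = byte 0 bit 6; 26 bits remain
Read 4: bits[6:7] width=1 -> value=0 (bin 0); offset now 7 = byte 0 bit 7; 25 bits remain
Read 5: bits[7:14] width=7 -> value=1 (bin 0000001); offset now 14 = byte 1 bit 6; 18 bits remain
Read 6: bits[14:26] width=12 -> value=2339 (bin 100100100011); offset now 26 = byte 3 bit 2; 6 bits remain

Answer: 26 2339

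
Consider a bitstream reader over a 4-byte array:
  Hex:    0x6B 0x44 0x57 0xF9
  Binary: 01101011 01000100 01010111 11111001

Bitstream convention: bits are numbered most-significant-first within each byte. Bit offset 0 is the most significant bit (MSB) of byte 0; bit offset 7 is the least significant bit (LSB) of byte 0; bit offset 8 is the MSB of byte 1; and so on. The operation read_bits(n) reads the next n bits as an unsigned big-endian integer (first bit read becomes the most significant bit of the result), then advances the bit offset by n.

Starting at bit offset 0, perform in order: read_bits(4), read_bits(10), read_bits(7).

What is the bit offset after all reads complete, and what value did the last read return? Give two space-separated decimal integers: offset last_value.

Answer: 21 10

Derivation:
Read 1: bits[0:4] width=4 -> value=6 (bin 0110); offset now 4 = byte 0 bit 4; 28 bits remain
Read 2: bits[4:14] width=10 -> value=721 (bin 1011010001); offset now 14 = byte 1 bit 6; 18 bits remain
Read 3: bits[14:21] width=7 -> value=10 (bin 0001010); offset now 21 = byte 2 bit 5; 11 bits remain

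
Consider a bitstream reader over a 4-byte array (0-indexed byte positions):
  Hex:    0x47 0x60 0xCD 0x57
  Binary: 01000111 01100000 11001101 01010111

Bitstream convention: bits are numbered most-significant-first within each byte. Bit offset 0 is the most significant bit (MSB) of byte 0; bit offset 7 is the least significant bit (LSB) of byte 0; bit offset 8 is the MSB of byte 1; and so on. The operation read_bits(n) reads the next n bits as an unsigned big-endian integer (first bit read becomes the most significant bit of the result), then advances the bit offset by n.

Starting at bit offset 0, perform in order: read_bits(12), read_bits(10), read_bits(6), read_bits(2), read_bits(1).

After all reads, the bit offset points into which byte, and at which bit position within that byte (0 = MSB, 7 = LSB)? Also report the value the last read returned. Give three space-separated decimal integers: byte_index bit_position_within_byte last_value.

Answer: 3 7 1

Derivation:
Read 1: bits[0:12] width=12 -> value=1142 (bin 010001110110); offset now 12 = byte 1 bit 4; 20 bits remain
Read 2: bits[12:22] width=10 -> value=51 (bin 0000110011); offset now 22 = byte 2 bit 6; 10 bits remain
Read 3: bits[22:28] width=6 -> value=21 (bin 010101); offset now 28 = byte 3 bit 4; 4 bits remain
Read 4: bits[28:30] width=2 -> value=1 (bin 01); offset now 30 = byte 3 bit 6; 2 bits remain
Read 5: bits[30:31] width=1 -> value=1 (bin 1); offset now 31 = byte 3 bit 7; 1 bits remain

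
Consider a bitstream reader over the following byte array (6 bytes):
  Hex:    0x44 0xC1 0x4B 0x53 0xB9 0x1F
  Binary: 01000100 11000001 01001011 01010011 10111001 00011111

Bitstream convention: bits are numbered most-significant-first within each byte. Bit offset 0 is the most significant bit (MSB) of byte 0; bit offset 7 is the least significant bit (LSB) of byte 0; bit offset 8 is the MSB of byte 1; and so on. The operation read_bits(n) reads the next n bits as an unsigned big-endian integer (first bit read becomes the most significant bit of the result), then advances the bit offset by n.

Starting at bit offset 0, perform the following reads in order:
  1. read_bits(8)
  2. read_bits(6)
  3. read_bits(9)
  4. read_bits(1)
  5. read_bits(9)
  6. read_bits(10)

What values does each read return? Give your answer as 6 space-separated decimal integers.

Read 1: bits[0:8] width=8 -> value=68 (bin 01000100); offset now 8 = byte 1 bit 0; 40 bits remain
Read 2: bits[8:14] width=6 -> value=48 (bin 110000); offset now 14 = byte 1 bit 6; 34 bits remain
Read 3: bits[14:23] width=9 -> value=165 (bin 010100101); offset now 23 = byte 2 bit 7; 25 bits remain
Read 4: bits[23:24] width=1 -> value=1 (bin 1); offset now 24 = byte 3 bit 0; 24 bits remain
Read 5: bits[24:33] width=9 -> value=167 (bin 010100111); offset now 33 = byte 4 bit 1; 15 bits remain
Read 6: bits[33:43] width=10 -> value=456 (bin 0111001000); offset now 43 = byte 5 bit 3; 5 bits remain

Answer: 68 48 165 1 167 456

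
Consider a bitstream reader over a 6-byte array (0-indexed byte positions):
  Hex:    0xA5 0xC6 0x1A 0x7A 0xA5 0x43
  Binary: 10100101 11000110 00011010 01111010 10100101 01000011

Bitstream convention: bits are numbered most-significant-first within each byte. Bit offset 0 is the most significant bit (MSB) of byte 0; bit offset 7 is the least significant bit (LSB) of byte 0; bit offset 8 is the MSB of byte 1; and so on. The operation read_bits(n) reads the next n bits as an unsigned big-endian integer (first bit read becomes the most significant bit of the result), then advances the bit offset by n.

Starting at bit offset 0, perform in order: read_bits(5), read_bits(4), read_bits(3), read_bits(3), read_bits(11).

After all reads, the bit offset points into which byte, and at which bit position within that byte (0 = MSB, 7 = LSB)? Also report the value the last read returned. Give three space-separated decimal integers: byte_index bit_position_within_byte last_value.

Read 1: bits[0:5] width=5 -> value=20 (bin 10100); offset now 5 = byte 0 bit 5; 43 bits remain
Read 2: bits[5:9] width=4 -> value=11 (bin 1011); offset now 9 = byte 1 bit 1; 39 bits remain
Read 3: bits[9:12] width=3 -> value=4 (bin 100); offset now 12 = byte 1 bit 4; 36 bits remain
Read 4: bits[12:15] width=3 -> value=3 (bin 011); offset now 15 = byte 1 bit 7; 33 bits remain
Read 5: bits[15:26] width=11 -> value=105 (bin 00001101001); offset now 26 = byte 3 bit 2; 22 bits remain

Answer: 3 2 105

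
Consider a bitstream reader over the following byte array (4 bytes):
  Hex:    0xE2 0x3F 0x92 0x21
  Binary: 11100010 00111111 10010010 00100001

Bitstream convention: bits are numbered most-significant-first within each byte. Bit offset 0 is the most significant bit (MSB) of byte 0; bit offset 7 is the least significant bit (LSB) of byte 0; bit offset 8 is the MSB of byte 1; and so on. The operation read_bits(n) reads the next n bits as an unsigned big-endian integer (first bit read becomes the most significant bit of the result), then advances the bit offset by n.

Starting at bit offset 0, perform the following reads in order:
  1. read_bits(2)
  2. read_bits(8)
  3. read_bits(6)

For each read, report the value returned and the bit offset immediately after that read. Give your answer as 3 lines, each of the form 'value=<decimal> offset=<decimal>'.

Answer: value=3 offset=2
value=136 offset=10
value=63 offset=16

Derivation:
Read 1: bits[0:2] width=2 -> value=3 (bin 11); offset now 2 = byte 0 bit 2; 30 bits remain
Read 2: bits[2:10] width=8 -> value=136 (bin 10001000); offset now 10 = byte 1 bit 2; 22 bits remain
Read 3: bits[10:16] width=6 -> value=63 (bin 111111); offset now 16 = byte 2 bit 0; 16 bits remain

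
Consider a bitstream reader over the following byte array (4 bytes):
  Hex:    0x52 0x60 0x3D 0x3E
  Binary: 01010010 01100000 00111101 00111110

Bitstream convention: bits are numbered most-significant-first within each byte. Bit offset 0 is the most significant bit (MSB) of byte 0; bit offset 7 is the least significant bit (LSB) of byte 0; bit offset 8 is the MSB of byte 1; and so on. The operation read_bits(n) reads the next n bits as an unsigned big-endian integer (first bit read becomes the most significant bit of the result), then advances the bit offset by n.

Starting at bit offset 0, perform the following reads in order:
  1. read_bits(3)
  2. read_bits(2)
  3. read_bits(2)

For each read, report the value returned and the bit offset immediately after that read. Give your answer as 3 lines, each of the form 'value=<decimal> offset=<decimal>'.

Answer: value=2 offset=3
value=2 offset=5
value=1 offset=7

Derivation:
Read 1: bits[0:3] width=3 -> value=2 (bin 010); offset now 3 = byte 0 bit 3; 29 bits remain
Read 2: bits[3:5] width=2 -> value=2 (bin 10); offset now 5 = byte 0 bit 5; 27 bits remain
Read 3: bits[5:7] width=2 -> value=1 (bin 01); offset now 7 = byte 0 bit 7; 25 bits remain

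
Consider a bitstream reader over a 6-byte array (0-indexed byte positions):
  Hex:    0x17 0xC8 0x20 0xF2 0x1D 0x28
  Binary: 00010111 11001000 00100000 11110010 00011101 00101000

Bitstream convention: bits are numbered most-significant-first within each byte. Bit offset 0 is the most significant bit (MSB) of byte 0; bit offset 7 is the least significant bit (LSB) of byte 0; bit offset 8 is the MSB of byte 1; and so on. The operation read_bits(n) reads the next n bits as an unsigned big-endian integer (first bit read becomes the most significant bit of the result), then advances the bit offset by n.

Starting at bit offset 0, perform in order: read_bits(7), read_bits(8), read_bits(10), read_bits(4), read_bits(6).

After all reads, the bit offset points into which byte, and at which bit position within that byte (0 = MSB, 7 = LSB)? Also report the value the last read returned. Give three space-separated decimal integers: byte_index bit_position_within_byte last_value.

Answer: 4 3 16

Derivation:
Read 1: bits[0:7] width=7 -> value=11 (bin 0001011); offset now 7 = byte 0 bit 7; 41 bits remain
Read 2: bits[7:15] width=8 -> value=228 (bin 11100100); offset now 15 = byte 1 bit 7; 33 bits remain
Read 3: bits[15:25] width=10 -> value=65 (bin 0001000001); offset now 25 = byte 3 bit 1; 23 bits remain
Read 4: bits[25:29] width=4 -> value=14 (bin 1110); offset now 29 = byte 3 bit 5; 19 bits remain
Read 5: bits[29:35] width=6 -> value=16 (bin 010000); offset now 35 = byte 4 bit 3; 13 bits remain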